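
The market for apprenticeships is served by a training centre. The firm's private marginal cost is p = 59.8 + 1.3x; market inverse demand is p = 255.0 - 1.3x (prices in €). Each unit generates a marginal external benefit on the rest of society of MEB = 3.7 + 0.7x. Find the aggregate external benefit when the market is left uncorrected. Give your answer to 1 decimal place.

Market equilibrium (private): 59.8 + 1.3x = 255.0 - 1.3x → x_m = 75.0769.
Total external benefit = ∫₀^{x_m} (3.7 + 0.7x) dx = 3.7×75.0769 + ½×0.7×75.0769² = 2250.5738.

€2250.6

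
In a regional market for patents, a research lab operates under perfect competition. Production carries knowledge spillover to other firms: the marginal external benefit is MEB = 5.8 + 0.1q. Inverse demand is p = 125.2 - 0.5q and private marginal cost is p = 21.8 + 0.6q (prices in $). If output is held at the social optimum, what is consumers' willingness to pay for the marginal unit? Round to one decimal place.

Social marginal cost = private MC − MEB = 16.0 + 0.5q.
Set SMC = demand: 16.0 + 0.5q = 125.2 - 0.5q → q* = 109.2000.
Consumer price on the demand curve at q*: 125.2 − 0.5×109.2000 = 70.6000.

P = $70.6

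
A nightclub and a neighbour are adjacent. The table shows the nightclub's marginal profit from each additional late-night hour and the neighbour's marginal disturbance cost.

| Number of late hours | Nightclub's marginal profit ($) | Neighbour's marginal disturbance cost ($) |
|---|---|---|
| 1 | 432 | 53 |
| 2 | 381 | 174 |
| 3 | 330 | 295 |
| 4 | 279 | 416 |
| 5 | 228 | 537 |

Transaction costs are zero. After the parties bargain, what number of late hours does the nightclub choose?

Bargaining reaches the level where marginal profit last exceeds marginal disturbance cost.
That holds through level 3 (330 ≥ 295) but not at 4 (279 < 416).

3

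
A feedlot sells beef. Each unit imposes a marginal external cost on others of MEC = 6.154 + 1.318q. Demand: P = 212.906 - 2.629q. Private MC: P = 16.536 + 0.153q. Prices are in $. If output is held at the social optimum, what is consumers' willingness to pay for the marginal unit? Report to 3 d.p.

P = $90.936

Social marginal cost = private MC + MEC = 22.690 + 1.471q.
Set SMC = demand: 22.690 + 1.471q = 212.906 - 2.629q → q* = 46.3941.
Consumer price on the demand curve at q*: 212.906 − 2.629×46.3941 = 90.9359.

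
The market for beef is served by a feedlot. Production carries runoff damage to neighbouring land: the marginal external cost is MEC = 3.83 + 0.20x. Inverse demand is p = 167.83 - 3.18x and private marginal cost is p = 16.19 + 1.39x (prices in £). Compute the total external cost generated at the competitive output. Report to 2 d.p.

Market equilibrium (private): 16.19 + 1.39x = 167.83 - 3.18x → x_m = 33.1816.
Total external cost = ∫₀^{x_m} (3.83 + 0.20x) dx = 3.83×33.1816 + ½×0.20×33.1816² = 237.1874.

£237.19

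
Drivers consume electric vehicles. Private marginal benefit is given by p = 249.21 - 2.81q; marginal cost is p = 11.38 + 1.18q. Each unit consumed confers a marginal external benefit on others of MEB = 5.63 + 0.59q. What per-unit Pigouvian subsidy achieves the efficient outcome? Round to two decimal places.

subsidy = 47.88 per unit

Social marginal benefit = demand + MEB = 254.84 - 2.22q.
Set SMB = MC: 254.84 - 2.22q = 11.38 + 1.18q → q* = 71.6059.
The Pigouvian subsidy equals MEB at q*: 5.63 + 0.59×71.6059 = 47.8775.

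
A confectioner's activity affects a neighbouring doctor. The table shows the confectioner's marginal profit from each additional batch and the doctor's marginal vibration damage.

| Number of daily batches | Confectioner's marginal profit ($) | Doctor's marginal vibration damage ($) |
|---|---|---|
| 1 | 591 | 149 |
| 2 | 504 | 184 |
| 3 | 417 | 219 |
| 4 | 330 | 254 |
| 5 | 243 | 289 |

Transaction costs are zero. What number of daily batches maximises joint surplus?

4

Bargaining reaches the level where marginal profit last exceeds marginal vibration damage.
That holds through level 4 (330 ≥ 254) but not at 5 (243 < 289).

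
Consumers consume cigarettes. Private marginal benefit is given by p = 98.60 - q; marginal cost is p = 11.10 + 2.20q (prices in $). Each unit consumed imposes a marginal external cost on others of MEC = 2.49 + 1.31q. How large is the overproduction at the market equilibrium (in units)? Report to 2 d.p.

8.49 units

Market equilibrium (private): 11.10 + 2.20q = 98.60 - q → q_m = 27.3438.
Social marginal benefit = demand − MEC = 96.11 - 2.31q.
Set SMB = MC: 96.11 - 2.31q = 11.10 + 2.20q → q* = 18.8492.
Gap = |27.3438 − 18.8492| = 8.4946.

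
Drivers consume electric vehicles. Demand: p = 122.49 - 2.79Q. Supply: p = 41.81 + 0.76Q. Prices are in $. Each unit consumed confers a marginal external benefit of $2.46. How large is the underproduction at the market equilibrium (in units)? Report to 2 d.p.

0.69 units

Market equilibrium (private): 41.81 + 0.76Q = 122.49 - 2.79Q → Q_m = 22.7268.
Social marginal benefit = demand + MEB = 124.95 - 2.79Q.
Set SMB = MC: 124.95 - 2.79Q = 41.81 + 0.76Q → Q* = 23.4197.
Gap = |22.7268 − 23.4197| = 0.6929.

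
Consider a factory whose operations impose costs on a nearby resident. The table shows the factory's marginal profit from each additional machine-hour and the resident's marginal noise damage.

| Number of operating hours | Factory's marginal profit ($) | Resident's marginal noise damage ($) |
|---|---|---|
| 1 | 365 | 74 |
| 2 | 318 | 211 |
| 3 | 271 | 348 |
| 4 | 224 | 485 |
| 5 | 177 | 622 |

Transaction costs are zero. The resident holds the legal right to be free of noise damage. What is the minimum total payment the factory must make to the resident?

Efficient level: marginal profit ≥ marginal noise damage through level 2, so k* = 2.
With the resident holding the right, the factory must at least compensate total damage at k*: 74 + 211 = 285.

$285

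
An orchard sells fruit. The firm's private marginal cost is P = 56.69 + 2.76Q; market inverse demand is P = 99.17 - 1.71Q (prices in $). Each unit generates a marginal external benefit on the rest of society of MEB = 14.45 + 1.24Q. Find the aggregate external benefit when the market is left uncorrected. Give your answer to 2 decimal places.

$193.32

Market equilibrium (private): 56.69 + 2.76Q = 99.17 - 1.71Q → Q_m = 9.5034.
Total external benefit = ∫₀^{Q_m} (14.45 + 1.24Q) dQ = 14.45×9.5034 + ½×1.24×9.5034² = 193.3192.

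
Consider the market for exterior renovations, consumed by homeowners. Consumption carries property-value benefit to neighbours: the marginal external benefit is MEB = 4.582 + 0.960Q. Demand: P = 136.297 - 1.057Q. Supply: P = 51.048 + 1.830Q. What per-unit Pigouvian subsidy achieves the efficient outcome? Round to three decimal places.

subsidy = 49.334 per unit

Social marginal benefit = demand + MEB = 140.879 - 0.097Q.
Set SMB = MC: 140.879 - 0.097Q = 51.048 + 1.830Q → Q* = 46.6170.
The Pigouvian subsidy equals MEB at Q*: 4.582 + 0.960×46.6170 = 49.3343.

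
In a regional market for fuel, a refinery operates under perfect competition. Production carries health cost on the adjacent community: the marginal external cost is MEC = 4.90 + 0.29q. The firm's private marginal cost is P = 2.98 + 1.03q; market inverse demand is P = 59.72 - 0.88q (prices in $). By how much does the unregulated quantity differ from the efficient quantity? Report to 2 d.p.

Market equilibrium (private): 2.98 + 1.03q = 59.72 - 0.88q → q_m = 29.7068.
Social marginal cost = private MC + MEC = 7.88 + 1.32q.
Set SMC = demand: 7.88 + 1.32q = 59.72 - 0.88q → q* = 23.5636.
Gap = |29.7068 − 23.5636| = 6.1432.

6.14 units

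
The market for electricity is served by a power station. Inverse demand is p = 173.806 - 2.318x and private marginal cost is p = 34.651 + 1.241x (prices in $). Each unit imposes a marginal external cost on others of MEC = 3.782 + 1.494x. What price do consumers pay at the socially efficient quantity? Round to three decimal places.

P = $111.705

Social marginal cost = private MC + MEC = 38.433 + 2.735x.
Set SMC = demand: 38.433 + 2.735x = 173.806 - 2.318x → x* = 26.7906.
Consumer price on the demand curve at x*: 173.806 − 2.318×26.7906 = 111.7054.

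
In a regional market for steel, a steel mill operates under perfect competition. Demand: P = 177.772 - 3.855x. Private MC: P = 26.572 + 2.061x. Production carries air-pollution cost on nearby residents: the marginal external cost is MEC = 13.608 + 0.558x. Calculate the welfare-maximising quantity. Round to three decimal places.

Social marginal cost = private MC + MEC = 40.180 + 2.619x.
Set SMC = demand: 40.180 + 2.619x = 177.772 - 3.855x → x* = 21.2530.

x* = 21.253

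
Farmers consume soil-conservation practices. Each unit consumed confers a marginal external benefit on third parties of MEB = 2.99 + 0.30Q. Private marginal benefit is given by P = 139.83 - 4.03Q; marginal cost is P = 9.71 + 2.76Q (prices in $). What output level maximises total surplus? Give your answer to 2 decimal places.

Social marginal benefit = demand + MEB = 142.82 - 3.73Q.
Set SMB = MC: 142.82 - 3.73Q = 9.71 + 2.76Q → Q* = 20.5100.

Q* = 20.51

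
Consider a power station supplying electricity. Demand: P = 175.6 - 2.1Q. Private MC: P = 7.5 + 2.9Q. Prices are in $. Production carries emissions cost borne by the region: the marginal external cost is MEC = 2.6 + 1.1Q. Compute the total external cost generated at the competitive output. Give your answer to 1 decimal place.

Market equilibrium (private): 7.5 + 2.9Q = 175.6 - 2.1Q → Q_m = 33.6200.
Total external cost = ∫₀^{Q_m} (2.6 + 1.1Q) dQ = 2.6×33.6200 + ½×1.1×33.6200² = 709.0794.

$709.1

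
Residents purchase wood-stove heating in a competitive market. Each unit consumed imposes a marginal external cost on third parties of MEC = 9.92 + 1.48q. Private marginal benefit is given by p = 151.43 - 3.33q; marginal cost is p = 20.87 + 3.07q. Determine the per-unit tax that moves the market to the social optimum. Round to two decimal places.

tax = 32.58 per unit

Social marginal benefit = demand − MEC = 141.51 - 4.81q.
Set SMB = MC: 141.51 - 4.81q = 20.87 + 3.07q → q* = 15.3096.
The Pigouvian tax equals MEC at q*: 9.92 + 1.48×15.3096 = 32.5782.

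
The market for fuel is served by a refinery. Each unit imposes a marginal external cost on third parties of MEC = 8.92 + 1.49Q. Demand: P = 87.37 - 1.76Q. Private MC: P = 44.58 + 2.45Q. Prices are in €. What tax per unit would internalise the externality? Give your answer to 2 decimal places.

Social marginal cost = private MC + MEC = 53.50 + 3.94Q.
Set SMC = demand: 53.50 + 3.94Q = 87.37 - 1.76Q → Q* = 5.9421.
The Pigouvian tax equals MEC at Q*: 8.92 + 1.49×5.9421 = 17.7737.

tax = €17.77 per unit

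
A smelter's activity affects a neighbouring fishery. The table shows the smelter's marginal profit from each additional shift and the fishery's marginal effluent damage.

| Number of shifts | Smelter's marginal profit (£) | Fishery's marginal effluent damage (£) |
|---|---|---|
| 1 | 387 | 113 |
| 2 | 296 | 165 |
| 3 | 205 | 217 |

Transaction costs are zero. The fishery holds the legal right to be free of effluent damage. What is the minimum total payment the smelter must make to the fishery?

£278

Efficient level: marginal profit ≥ marginal effluent damage through level 2, so k* = 2.
With the fishery holding the right, the smelter must at least compensate total damage at k*: 113 + 165 = 278.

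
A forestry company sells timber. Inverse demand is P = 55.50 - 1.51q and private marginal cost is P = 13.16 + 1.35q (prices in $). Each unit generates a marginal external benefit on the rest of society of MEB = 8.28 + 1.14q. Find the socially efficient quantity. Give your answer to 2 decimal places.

q* = 29.43

Social marginal cost = private MC − MEB = 4.88 + 0.21q.
Set SMC = demand: 4.88 + 0.21q = 55.50 - 1.51q → q* = 29.4302.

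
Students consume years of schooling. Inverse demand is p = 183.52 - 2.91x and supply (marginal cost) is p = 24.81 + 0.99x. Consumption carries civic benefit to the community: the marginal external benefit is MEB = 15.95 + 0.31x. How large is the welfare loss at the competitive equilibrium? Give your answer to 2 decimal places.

Market equilibrium (private): 24.81 + 0.99x = 183.52 - 2.91x → x_m = 40.6949.
Social marginal benefit = demand + MEB = 199.47 - 2.60x.
Set SMB = MC: 199.47 - 2.60x = 24.81 + 0.99x → x* = 48.6518.
The welfare-loss triangle has base |x_m − x*| and height MEB(x_m) (the vertical gap between SMB and MC is zero at x* and MEB at x_m).
DWL = ½ × 7.9569 × 28.5654 = 113.6460.

DWL = 113.65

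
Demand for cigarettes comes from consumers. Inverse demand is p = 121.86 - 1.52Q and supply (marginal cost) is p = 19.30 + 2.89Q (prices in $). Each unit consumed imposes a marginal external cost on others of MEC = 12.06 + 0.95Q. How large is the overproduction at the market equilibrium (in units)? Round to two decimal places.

6.37 units

Market equilibrium (private): 19.30 + 2.89Q = 121.86 - 1.52Q → Q_m = 23.2562.
Social marginal benefit = demand − MEC = 109.80 - 2.47Q.
Set SMB = MC: 109.80 - 2.47Q = 19.30 + 2.89Q → Q* = 16.8843.
Gap = |23.2562 − 16.8843| = 6.3719.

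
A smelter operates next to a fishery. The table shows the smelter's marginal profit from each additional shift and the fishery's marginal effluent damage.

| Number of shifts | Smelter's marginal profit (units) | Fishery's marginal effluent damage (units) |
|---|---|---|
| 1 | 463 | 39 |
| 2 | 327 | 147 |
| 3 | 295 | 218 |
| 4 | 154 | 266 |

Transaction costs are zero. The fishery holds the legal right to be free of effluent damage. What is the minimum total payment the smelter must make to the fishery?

404

Efficient level: marginal profit ≥ marginal effluent damage through level 3, so k* = 3.
With the fishery holding the right, the smelter must at least compensate total damage at k*: 39 + 147 + 218 = 404.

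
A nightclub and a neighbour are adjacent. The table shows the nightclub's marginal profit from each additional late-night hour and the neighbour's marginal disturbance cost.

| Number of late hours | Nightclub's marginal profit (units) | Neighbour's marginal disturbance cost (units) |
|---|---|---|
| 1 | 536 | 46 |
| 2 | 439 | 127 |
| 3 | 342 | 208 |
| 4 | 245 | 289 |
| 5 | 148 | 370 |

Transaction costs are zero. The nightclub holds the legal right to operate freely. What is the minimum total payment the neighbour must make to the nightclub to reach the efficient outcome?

Left alone the nightclub would choose level 5 (marginal profit stays positive).
Efficient level: k* = 3 (marginal profit ≥ marginal disturbance cost through 3).
The neighbour must at least cover the nightclub's forgone profit from cutting 5→3: 245 + 148 = 393.

393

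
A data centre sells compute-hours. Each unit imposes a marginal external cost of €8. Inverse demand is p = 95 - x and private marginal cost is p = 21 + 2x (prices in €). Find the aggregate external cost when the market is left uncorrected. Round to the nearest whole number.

Market equilibrium (private): 21 + 2x = 95 - x → x_m = 24.6667.
Total external cost = MEC × x_m = 8 × 24.6667 = 197.3336.

€197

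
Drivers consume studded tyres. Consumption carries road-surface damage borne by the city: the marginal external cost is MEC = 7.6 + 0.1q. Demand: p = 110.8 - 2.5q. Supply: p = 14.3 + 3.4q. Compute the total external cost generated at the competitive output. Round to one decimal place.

137.7

Market equilibrium (private): 14.3 + 3.4q = 110.8 - 2.5q → q_m = 16.3559.
Total external cost = ∫₀^{q_m} (7.6 + 0.1q) dq = 7.6×16.3559 + ½×0.1×16.3559² = 137.6806.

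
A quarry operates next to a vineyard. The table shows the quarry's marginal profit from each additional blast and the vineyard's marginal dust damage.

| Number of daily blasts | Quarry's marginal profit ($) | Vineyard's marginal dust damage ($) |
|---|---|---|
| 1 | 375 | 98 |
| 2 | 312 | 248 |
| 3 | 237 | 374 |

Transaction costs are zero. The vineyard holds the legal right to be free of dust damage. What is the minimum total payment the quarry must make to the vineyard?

$346

Efficient level: marginal profit ≥ marginal dust damage through level 2, so k* = 2.
With the vineyard holding the right, the quarry must at least compensate total damage at k*: 98 + 248 = 346.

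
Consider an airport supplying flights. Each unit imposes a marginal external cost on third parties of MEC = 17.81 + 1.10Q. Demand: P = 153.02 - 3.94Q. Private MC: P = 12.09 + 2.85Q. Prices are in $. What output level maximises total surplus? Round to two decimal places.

Social marginal cost = private MC + MEC = 29.90 + 3.95Q.
Set SMC = demand: 29.90 + 3.95Q = 153.02 - 3.94Q → Q* = 15.6046.

Q* = 15.60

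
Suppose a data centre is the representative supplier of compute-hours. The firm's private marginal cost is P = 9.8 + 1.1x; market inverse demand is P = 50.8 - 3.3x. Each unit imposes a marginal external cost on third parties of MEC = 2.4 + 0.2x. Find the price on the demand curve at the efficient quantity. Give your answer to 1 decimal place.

P = 23.1

Social marginal cost = private MC + MEC = 12.2 + 1.3x.
Set SMC = demand: 12.2 + 1.3x = 50.8 - 3.3x → x* = 8.3913.
Consumer price on the demand curve at x*: 50.8 − 3.3×8.3913 = 23.1087.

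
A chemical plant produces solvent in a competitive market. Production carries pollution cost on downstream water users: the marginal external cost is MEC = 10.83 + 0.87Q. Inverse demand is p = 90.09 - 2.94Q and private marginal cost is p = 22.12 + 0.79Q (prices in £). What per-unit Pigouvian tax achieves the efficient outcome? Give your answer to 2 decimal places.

Social marginal cost = private MC + MEC = 32.95 + 1.66Q.
Set SMC = demand: 32.95 + 1.66Q = 90.09 - 2.94Q → Q* = 12.4217.
The Pigouvian tax equals MEC at Q*: 10.83 + 0.87×12.4217 = 21.6369.

tax = £21.64 per unit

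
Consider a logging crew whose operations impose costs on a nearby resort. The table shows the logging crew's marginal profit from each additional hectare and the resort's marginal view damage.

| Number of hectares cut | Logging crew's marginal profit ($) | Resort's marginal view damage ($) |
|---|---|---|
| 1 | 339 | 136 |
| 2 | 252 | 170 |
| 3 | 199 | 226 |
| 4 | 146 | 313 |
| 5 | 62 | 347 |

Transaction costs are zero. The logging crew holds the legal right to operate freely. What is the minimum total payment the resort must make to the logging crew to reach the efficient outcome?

Left alone the logging crew would choose level 5 (marginal profit stays positive).
Efficient level: k* = 2 (marginal profit ≥ marginal view damage through 2).
The resort must at least cover the logging crew's forgone profit from cutting 5→2: 199 + 146 + 62 = 407.

$407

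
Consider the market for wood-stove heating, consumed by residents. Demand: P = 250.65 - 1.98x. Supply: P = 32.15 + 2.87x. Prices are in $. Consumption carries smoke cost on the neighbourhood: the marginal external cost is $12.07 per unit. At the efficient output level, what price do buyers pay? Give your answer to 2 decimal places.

P = $166.38

Social marginal benefit = demand − MEC = 238.58 - 1.98x.
Set SMB = MC: 238.58 - 1.98x = 32.15 + 2.87x → x* = 42.5629.
Consumer price on the demand curve at x*: 250.65 − 1.98×42.5629 = 166.3755.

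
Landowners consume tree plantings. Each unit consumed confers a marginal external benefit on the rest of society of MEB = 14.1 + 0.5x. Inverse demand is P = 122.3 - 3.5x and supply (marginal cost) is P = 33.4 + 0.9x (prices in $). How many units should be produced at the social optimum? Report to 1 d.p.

Social marginal benefit = demand + MEB = 136.4 - 3.0x.
Set SMB = MC: 136.4 - 3.0x = 33.4 + 0.9x → x* = 26.4103.

x* = 26.4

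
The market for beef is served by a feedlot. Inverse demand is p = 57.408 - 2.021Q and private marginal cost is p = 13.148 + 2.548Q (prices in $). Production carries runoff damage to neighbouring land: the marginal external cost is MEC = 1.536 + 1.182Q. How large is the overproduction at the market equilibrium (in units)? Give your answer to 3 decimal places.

Market equilibrium (private): 13.148 + 2.548Q = 57.408 - 2.021Q → Q_m = 9.6870.
Social marginal cost = private MC + MEC = 14.684 + 3.730Q.
Set SMC = demand: 14.684 + 3.730Q = 57.408 - 2.021Q → Q* = 7.4290.
Gap = |9.6870 − 7.4290| = 2.2580.

2.258 units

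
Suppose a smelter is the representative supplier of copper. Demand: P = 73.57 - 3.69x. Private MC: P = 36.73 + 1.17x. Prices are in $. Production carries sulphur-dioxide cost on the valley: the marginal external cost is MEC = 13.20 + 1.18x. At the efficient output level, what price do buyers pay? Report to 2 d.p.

Social marginal cost = private MC + MEC = 49.93 + 2.35x.
Set SMC = demand: 49.93 + 2.35x = 73.57 - 3.69x → x* = 3.9139.
Consumer price on the demand curve at x*: 73.57 − 3.69×3.9139 = 59.1277.

P = $59.13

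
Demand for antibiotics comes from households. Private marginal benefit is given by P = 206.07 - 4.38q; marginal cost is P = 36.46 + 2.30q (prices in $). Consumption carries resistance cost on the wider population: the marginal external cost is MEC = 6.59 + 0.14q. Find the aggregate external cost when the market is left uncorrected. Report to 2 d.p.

Market equilibrium (private): 36.46 + 2.30q = 206.07 - 4.38q → q_m = 25.3907.
Total external cost = ∫₀^{q_m} (6.59 + 0.14q) dq = 6.59×25.3907 + ½×0.14×25.3907² = 212.4528.

$212.45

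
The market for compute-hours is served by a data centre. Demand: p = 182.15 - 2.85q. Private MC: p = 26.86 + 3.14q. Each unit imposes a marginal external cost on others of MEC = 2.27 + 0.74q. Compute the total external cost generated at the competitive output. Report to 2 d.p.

307.53

Market equilibrium (private): 26.86 + 3.14q = 182.15 - 2.85q → q_m = 25.9249.
Total external cost = ∫₀^{q_m} (2.27 + 0.74q) dq = 2.27×25.9249 + ½×0.74×25.9249² = 307.5267.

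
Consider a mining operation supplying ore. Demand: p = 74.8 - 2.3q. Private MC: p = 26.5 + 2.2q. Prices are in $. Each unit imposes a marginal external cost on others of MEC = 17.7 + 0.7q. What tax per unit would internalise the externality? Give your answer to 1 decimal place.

tax = $21.8 per unit

Social marginal cost = private MC + MEC = 44.2 + 2.9q.
Set SMC = demand: 44.2 + 2.9q = 74.8 - 2.3q → q* = 5.8846.
The Pigouvian tax equals MEC at q*: 17.7 + 0.7×5.8846 = 21.8192.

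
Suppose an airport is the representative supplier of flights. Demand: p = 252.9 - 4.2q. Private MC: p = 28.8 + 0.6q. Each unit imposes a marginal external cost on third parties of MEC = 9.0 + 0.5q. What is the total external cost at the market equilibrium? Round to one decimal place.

Market equilibrium (private): 28.8 + 0.6q = 252.9 - 4.2q → q_m = 46.6875.
Total external cost = ∫₀^{q_m} (9.0 + 0.5q) dq = 9.0×46.6875 + ½×0.5×46.6875² = 965.1182.

965.1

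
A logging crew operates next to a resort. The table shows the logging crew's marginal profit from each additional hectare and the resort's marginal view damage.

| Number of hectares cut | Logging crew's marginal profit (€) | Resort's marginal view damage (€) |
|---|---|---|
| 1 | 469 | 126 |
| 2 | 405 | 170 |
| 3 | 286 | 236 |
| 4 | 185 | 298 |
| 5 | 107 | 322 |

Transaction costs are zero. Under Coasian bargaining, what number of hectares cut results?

3

Bargaining reaches the level where marginal profit last exceeds marginal view damage.
That holds through level 3 (286 ≥ 236) but not at 4 (185 < 298).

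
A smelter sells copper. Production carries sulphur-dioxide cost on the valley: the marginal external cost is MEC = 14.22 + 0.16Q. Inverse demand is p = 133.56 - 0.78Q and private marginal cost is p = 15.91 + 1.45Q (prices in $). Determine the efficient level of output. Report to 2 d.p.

Q* = 43.28

Social marginal cost = private MC + MEC = 30.13 + 1.61Q.
Set SMC = demand: 30.13 + 1.61Q = 133.56 - 0.78Q → Q* = 43.2762.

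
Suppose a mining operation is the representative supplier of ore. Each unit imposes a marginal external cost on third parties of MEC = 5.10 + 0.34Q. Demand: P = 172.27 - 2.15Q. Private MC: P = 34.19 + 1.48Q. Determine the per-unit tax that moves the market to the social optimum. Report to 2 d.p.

Social marginal cost = private MC + MEC = 39.29 + 1.82Q.
Set SMC = demand: 39.29 + 1.82Q = 172.27 - 2.15Q → Q* = 33.4962.
The Pigouvian tax equals MEC at Q*: 5.10 + 0.34×33.4962 = 16.4887.

tax = 16.49 per unit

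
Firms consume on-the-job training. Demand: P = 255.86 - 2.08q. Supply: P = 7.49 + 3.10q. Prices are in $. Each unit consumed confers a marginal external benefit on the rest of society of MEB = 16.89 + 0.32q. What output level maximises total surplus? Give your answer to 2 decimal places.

q* = 54.58

Social marginal benefit = demand + MEB = 272.75 - 1.76q.
Set SMB = MC: 272.75 - 1.76q = 7.49 + 3.10q → q* = 54.5802.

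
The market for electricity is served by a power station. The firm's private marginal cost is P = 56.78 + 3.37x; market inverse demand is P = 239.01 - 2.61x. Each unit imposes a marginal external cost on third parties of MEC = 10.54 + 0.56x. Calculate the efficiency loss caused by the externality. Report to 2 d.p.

DWL = 58.26

Market equilibrium (private): 56.78 + 3.37x = 239.01 - 2.61x → x_m = 30.4732.
Social marginal cost = private MC + MEC = 67.32 + 3.93x.
Set SMC = demand: 67.32 + 3.93x = 239.01 - 2.61x → x* = 26.2523.
Height of the DWL triangle at x_m is SMC(x_m) − demand(x_m) = MEC(x_m) = 27.6050.
DWL = ½ × 4.2209 × 27.6050 = 58.2590.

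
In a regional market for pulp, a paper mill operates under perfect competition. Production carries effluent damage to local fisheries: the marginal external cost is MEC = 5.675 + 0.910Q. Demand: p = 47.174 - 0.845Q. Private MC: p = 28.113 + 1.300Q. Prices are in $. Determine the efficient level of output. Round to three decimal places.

Q* = 4.382

Social marginal cost = private MC + MEC = 33.788 + 2.210Q.
Set SMC = demand: 33.788 + 2.210Q = 47.174 - 0.845Q → Q* = 4.3817.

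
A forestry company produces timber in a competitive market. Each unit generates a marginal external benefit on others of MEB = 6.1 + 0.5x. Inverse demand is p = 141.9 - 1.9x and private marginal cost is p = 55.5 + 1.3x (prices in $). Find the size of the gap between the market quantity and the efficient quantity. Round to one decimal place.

7.3 units

Market equilibrium (private): 55.5 + 1.3x = 141.9 - 1.9x → x_m = 27.0000.
Social marginal cost = private MC − MEB = 49.4 + 0.8x.
Set SMC = demand: 49.4 + 0.8x = 141.9 - 1.9x → x* = 34.2593.
Gap = |27.0000 − 34.2593| = 7.2593.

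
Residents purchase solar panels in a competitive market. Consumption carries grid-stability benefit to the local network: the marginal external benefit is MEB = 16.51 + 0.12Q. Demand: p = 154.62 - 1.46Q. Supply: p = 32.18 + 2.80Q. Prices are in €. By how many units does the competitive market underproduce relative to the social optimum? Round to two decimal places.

Market equilibrium (private): 32.18 + 2.80Q = 154.62 - 1.46Q → Q_m = 28.7418.
Social marginal benefit = demand + MEB = 171.13 - 1.34Q.
Set SMB = MC: 171.13 - 1.34Q = 32.18 + 2.80Q → Q* = 33.5628.
Gap = |28.7418 − 33.5628| = 4.8210.

4.82 units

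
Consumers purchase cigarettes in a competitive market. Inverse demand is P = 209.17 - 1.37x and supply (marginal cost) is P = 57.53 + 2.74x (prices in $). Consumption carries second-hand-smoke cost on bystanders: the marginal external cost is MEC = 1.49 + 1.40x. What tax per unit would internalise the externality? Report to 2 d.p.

Social marginal benefit = demand − MEC = 207.68 - 2.77x.
Set SMB = MC: 207.68 - 2.77x = 57.53 + 2.74x → x* = 27.2505.
The Pigouvian tax equals MEC at x*: 1.49 + 1.40×27.2505 = 39.6407.

tax = $39.64 per unit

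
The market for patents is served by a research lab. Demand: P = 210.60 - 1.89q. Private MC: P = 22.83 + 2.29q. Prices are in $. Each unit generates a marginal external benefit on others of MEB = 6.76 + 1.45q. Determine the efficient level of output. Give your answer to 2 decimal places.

Social marginal cost = private MC − MEB = 16.07 + 0.84q.
Set SMC = demand: 16.07 + 0.84q = 210.60 - 1.89q → q* = 71.2564.

q* = 71.26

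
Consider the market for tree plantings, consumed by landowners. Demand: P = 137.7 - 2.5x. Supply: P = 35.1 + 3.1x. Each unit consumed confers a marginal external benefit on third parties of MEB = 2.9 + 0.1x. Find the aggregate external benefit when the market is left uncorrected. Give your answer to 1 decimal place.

Market equilibrium (private): 35.1 + 3.1x = 137.7 - 2.5x → x_m = 18.3214.
Total external benefit = ∫₀^{x_m} (2.9 + 0.1x) dx = 2.9×18.3214 + ½×0.1×18.3214² = 69.9157.

69.9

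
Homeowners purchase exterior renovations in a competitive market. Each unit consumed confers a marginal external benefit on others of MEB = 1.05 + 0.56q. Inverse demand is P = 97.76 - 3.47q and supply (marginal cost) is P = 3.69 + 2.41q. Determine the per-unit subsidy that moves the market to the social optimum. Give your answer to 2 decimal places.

Social marginal benefit = demand + MEB = 98.81 - 2.91q.
Set SMB = MC: 98.81 - 2.91q = 3.69 + 2.41q → q* = 17.8797.
The Pigouvian subsidy equals MEB at q*: 1.05 + 0.56×17.8797 = 11.0626.

subsidy = 11.06 per unit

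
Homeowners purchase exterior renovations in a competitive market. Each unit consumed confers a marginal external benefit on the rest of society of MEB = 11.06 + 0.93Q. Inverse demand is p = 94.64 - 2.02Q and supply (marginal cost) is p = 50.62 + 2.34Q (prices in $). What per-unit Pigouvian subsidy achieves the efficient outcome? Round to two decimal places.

Social marginal benefit = demand + MEB = 105.70 - 1.09Q.
Set SMB = MC: 105.70 - 1.09Q = 50.62 + 2.34Q → Q* = 16.0583.
The Pigouvian subsidy equals MEB at Q*: 11.06 + 0.93×16.0583 = 25.9942.

subsidy = $25.99 per unit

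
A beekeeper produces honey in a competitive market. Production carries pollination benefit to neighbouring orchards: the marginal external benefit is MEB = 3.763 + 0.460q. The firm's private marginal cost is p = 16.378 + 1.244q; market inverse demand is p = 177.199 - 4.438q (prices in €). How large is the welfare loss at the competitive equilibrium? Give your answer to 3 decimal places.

DWL = €26.968

Market equilibrium (private): 16.378 + 1.244q = 177.199 - 4.438q → q_m = 28.3036.
Social marginal cost = private MC − MEB = 12.615 + 0.784q.
Set SMC = demand: 12.615 + 0.784q = 177.199 - 4.438q → q* = 31.5174.
Between q* and q_m the wedge demand − SMC runs linearly from 0 to MEB(q_m), so the loss is a triangle.
DWL = ½ × 3.2138 × 16.7827 = 26.9681.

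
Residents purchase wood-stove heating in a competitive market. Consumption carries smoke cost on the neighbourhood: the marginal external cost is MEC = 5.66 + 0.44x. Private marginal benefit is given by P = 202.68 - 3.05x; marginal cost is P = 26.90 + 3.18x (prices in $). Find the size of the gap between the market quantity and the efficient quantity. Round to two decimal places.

2.71 units

Market equilibrium (private): 26.90 + 3.18x = 202.68 - 3.05x → x_m = 28.2151.
Social marginal benefit = demand − MEC = 197.02 - 3.49x.
Set SMB = MC: 197.02 - 3.49x = 26.90 + 3.18x → x* = 25.5052.
Gap = |28.2151 − 25.5052| = 2.7099.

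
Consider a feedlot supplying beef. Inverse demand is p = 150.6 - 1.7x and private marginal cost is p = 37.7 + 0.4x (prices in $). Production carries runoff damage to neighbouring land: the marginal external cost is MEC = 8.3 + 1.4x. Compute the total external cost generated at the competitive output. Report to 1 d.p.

Market equilibrium (private): 37.7 + 0.4x = 150.6 - 1.7x → x_m = 53.7619.
Total external cost = ∫₀^{x_m} (8.3 + 1.4x) dx = 8.3×53.7619 + ½×1.4×53.7619² = 2469.4631.

$2469.5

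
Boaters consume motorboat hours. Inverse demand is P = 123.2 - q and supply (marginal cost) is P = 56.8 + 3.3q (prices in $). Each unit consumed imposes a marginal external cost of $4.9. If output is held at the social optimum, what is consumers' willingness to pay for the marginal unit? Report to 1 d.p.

P = $108.9

Social marginal benefit = demand − MEC = 118.3 - q.
Set SMB = MC: 118.3 - q = 56.8 + 3.3q → q* = 14.3023.
Consumer price on the demand curve at q*: 123.2 − 1.0×14.3023 = 108.8977.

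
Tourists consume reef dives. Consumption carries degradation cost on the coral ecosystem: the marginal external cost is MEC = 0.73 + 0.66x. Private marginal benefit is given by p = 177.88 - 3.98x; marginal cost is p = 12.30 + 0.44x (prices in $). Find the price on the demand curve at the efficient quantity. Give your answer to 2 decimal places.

P = $48.73

Social marginal benefit = demand − MEC = 177.15 - 4.64x.
Set SMB = MC: 177.15 - 4.64x = 12.30 + 0.44x → x* = 32.4508.
Consumer price on the demand curve at x*: 177.88 − 3.98×32.4508 = 48.7258.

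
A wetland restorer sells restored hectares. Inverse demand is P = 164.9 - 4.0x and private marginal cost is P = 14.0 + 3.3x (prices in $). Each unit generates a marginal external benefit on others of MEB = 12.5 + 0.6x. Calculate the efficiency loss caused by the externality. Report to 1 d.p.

Market equilibrium (private): 14.0 + 3.3x = 164.9 - 4.0x → x_m = 20.6712.
Social marginal cost = private MC − MEB = 1.5 + 2.7x.
Set SMC = demand: 1.5 + 2.7x = 164.9 - 4.0x → x* = 24.3881.
The welfare-loss triangle has base |x_m − x*| and height MEB(x_m) (the vertical gap between SMC and demand is zero at x* and MEB at x_m).
DWL = ½ × 3.7169 × 24.9027 = 46.2804.

DWL = $46.3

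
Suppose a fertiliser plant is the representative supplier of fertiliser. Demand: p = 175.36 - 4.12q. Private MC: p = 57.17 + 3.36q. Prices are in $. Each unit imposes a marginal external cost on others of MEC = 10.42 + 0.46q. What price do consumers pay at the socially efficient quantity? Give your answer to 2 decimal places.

Social marginal cost = private MC + MEC = 67.59 + 3.82q.
Set SMC = demand: 67.59 + 3.82q = 175.36 - 4.12q → q* = 13.5730.
Consumer price on the demand curve at q*: 175.36 − 4.12×13.5730 = 119.4392.

P = $119.44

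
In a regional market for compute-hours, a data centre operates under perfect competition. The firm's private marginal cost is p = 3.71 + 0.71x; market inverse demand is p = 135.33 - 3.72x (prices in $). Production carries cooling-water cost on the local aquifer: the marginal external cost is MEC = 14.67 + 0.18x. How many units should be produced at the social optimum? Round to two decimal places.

Social marginal cost = private MC + MEC = 18.38 + 0.89x.
Set SMC = demand: 18.38 + 0.89x = 135.33 - 3.72x → x* = 25.3688.

x* = 25.37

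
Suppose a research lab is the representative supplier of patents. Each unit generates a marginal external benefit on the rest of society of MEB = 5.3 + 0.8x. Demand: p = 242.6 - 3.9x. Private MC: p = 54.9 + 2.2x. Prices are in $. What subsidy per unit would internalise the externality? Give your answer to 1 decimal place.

Social marginal cost = private MC − MEB = 49.6 + 1.4x.
Set SMC = demand: 49.6 + 1.4x = 242.6 - 3.9x → x* = 36.4151.
The Pigouvian subsidy equals MEB at x*: 5.3 + 0.8×36.4151 = 34.4321.

subsidy = $34.4 per unit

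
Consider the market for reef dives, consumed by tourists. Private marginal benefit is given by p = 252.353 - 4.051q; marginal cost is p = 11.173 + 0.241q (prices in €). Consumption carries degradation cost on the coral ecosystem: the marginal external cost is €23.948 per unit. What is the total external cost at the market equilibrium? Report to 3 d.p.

€1345.708

Market equilibrium (private): 11.173 + 0.241q = 252.353 - 4.051q → q_m = 56.1929.
Total external cost = MEC × q_m = 23.948 × 56.1929 = 1345.7076.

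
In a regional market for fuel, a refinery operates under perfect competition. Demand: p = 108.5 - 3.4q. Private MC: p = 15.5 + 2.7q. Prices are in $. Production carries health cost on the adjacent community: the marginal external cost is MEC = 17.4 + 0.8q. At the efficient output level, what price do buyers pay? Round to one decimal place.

Social marginal cost = private MC + MEC = 32.9 + 3.5q.
Set SMC = demand: 32.9 + 3.5q = 108.5 - 3.4q → q* = 10.9565.
Consumer price on the demand curve at q*: 108.5 − 3.4×10.9565 = 71.2479.

P = $71.2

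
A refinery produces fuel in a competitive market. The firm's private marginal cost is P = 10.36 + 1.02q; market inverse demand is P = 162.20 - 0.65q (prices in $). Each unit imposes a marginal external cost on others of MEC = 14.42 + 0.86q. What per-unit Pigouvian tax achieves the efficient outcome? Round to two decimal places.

Social marginal cost = private MC + MEC = 24.78 + 1.88q.
Set SMC = demand: 24.78 + 1.88q = 162.20 - 0.65q → q* = 54.3162.
The Pigouvian tax equals MEC at q*: 14.42 + 0.86×54.3162 = 61.1319.

tax = $61.13 per unit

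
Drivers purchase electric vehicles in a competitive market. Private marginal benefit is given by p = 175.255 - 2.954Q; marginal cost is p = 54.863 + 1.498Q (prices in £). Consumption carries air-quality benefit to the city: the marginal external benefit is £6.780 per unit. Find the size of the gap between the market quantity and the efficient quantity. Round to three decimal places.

Market equilibrium (private): 54.863 + 1.498Q = 175.255 - 2.954Q → Q_m = 27.0422.
Social marginal benefit = demand + MEB = 182.035 - 2.954Q.
Set SMB = MC: 182.035 - 2.954Q = 54.863 + 1.498Q → Q* = 28.5651.
Gap = |27.0422 − 28.5651| = 1.5229.

1.523 units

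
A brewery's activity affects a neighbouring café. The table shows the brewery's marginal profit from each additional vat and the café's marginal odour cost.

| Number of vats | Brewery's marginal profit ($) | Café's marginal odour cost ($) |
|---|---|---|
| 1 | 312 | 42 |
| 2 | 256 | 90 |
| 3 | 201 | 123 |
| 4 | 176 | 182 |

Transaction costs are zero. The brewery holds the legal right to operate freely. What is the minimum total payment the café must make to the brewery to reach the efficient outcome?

$176

Left alone the brewery would choose level 4 (marginal profit stays positive).
Efficient level: k* = 3 (marginal profit ≥ marginal odour cost through 3).
The café must at least cover the brewery's forgone profit from cutting 4→3: 176 = 176.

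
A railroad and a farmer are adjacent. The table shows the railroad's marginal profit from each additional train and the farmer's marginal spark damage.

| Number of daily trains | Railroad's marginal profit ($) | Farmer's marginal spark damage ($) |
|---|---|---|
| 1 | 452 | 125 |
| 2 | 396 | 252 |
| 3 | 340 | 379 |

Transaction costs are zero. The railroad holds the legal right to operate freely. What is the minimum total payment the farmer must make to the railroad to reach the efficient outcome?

Left alone the railroad would choose level 3 (marginal profit stays positive).
Efficient level: k* = 2 (marginal profit ≥ marginal spark damage through 2).
The farmer must at least cover the railroad's forgone profit from cutting 3→2: 340 = 340.

$340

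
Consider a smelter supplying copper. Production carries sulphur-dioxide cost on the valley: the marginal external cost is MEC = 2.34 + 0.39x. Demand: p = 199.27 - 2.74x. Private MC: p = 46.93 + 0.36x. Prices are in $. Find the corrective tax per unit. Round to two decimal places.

Social marginal cost = private MC + MEC = 49.27 + 0.75x.
Set SMC = demand: 49.27 + 0.75x = 199.27 - 2.74x → x* = 42.9799.
The Pigouvian tax equals MEC at x*: 2.34 + 0.39×42.9799 = 19.1022.

tax = $19.10 per unit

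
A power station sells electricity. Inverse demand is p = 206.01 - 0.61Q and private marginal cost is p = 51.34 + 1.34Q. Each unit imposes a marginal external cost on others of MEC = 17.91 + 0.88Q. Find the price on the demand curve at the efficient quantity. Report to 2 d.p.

P = 176.53

Social marginal cost = private MC + MEC = 69.25 + 2.22Q.
Set SMC = demand: 69.25 + 2.22Q = 206.01 - 0.61Q → Q* = 48.3251.
Consumer price on the demand curve at Q*: 206.01 − 0.61×48.3251 = 176.5317.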